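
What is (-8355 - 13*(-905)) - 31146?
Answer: -27736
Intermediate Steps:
(-8355 - 13*(-905)) - 31146 = (-8355 + 11765) - 31146 = 3410 - 31146 = -27736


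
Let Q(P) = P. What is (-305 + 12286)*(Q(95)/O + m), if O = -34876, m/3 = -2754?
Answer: -3452272517467/34876 ≈ -9.8987e+7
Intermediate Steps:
m = -8262 (m = 3*(-2754) = -8262)
(-305 + 12286)*(Q(95)/O + m) = (-305 + 12286)*(95/(-34876) - 8262) = 11981*(95*(-1/34876) - 8262) = 11981*(-95/34876 - 8262) = 11981*(-288145607/34876) = -3452272517467/34876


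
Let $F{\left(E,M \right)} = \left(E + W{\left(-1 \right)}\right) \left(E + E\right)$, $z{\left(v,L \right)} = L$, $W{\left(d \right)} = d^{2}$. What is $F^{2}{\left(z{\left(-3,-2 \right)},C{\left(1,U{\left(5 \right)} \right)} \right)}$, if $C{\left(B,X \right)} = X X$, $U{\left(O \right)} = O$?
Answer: $16$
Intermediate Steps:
$C{\left(B,X \right)} = X^{2}$
$F{\left(E,M \right)} = 2 E \left(1 + E\right)$ ($F{\left(E,M \right)} = \left(E + \left(-1\right)^{2}\right) \left(E + E\right) = \left(E + 1\right) 2 E = \left(1 + E\right) 2 E = 2 E \left(1 + E\right)$)
$F^{2}{\left(z{\left(-3,-2 \right)},C{\left(1,U{\left(5 \right)} \right)} \right)} = \left(2 \left(-2\right) \left(1 - 2\right)\right)^{2} = \left(2 \left(-2\right) \left(-1\right)\right)^{2} = 4^{2} = 16$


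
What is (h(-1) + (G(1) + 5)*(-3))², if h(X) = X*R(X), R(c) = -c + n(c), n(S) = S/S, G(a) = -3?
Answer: 64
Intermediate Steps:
n(S) = 1
R(c) = 1 - c (R(c) = -c + 1 = 1 - c)
h(X) = X*(1 - X)
(h(-1) + (G(1) + 5)*(-3))² = (-(1 - 1*(-1)) + (-3 + 5)*(-3))² = (-(1 + 1) + 2*(-3))² = (-1*2 - 6)² = (-2 - 6)² = (-8)² = 64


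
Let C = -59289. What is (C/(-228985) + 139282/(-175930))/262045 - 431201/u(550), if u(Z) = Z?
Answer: -18208013476451661789/23224453064993950 ≈ -784.00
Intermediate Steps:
(C/(-228985) + 139282/(-175930))/262045 - 431201/u(550) = (-59289/(-228985) + 139282/(-175930))/262045 - 431201/550 = (-59289*(-1/228985) + 139282*(-1/175930))*(1/262045) - 431201*1/550 = (59289/228985 - 69641/87965)*(1/262045) - 431201/550 = -429255500/805706621*1/262045 - 431201/550 = -85851100/42226278299989 - 431201/550 = -18208013476451661789/23224453064993950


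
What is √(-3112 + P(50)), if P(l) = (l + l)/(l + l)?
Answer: I*√3111 ≈ 55.776*I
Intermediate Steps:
P(l) = 1 (P(l) = (2*l)/((2*l)) = (2*l)*(1/(2*l)) = 1)
√(-3112 + P(50)) = √(-3112 + 1) = √(-3111) = I*√3111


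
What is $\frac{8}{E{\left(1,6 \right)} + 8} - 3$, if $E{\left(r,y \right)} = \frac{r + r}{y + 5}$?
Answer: $- \frac{91}{45} \approx -2.0222$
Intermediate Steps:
$E{\left(r,y \right)} = \frac{2 r}{5 + y}$
$\frac{8}{E{\left(1,6 \right)} + 8} - 3 = \frac{8}{2 \cdot 1 \frac{1}{5 + 6} + 8} - 3 = \frac{8}{2 \cdot 1 \cdot \frac{1}{11} + 8} - 3 = \frac{8}{\frac{2}{11} + 8} - 3 = \frac{8}{\frac{90}{11}} - 3 = 8 \cdot \frac{11}{90} - 3 = \frac{44}{45} - 3 = - \frac{91}{45}$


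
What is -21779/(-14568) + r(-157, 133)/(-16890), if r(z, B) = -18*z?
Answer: 54446357/41008920 ≈ 1.3277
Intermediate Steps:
-21779/(-14568) + r(-157, 133)/(-16890) = -21779/(-14568) - 18*(-157)/(-16890) = -21779*(-1/14568) + 2826*(-1/16890) = 21779/14568 - 471/2815 = 54446357/41008920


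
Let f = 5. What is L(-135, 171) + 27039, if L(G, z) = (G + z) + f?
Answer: 27080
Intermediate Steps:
L(G, z) = 5 + G + z (L(G, z) = (G + z) + 5 = 5 + G + z)
L(-135, 171) + 27039 = (5 - 135 + 171) + 27039 = 41 + 27039 = 27080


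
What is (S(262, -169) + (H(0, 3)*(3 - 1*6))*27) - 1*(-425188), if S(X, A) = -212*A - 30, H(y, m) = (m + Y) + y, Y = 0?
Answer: 460743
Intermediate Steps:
H(y, m) = m + y (H(y, m) = (m + 0) + y = m + y)
S(X, A) = -30 - 212*A
(S(262, -169) + (H(0, 3)*(3 - 1*6))*27) - 1*(-425188) = ((-30 - 212*(-169)) + ((3 + 0)*(3 - 1*6))*27) - 1*(-425188) = ((-30 + 35828) + (3*(3 - 6))*27) + 425188 = (35798 + (3*(-3))*27) + 425188 = (35798 - 9*27) + 425188 = (35798 - 243) + 425188 = 35555 + 425188 = 460743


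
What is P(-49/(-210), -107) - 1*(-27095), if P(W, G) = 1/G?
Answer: 2899164/107 ≈ 27095.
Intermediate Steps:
P(-49/(-210), -107) - 1*(-27095) = 1/(-107) - 1*(-27095) = -1/107 + 27095 = 2899164/107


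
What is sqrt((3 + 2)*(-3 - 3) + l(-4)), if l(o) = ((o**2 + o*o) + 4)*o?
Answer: I*sqrt(174) ≈ 13.191*I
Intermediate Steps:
l(o) = o*(4 + 2*o**2) (l(o) = ((o**2 + o**2) + 4)*o = (2*o**2 + 4)*o = (4 + 2*o**2)*o = o*(4 + 2*o**2))
sqrt((3 + 2)*(-3 - 3) + l(-4)) = sqrt((3 + 2)*(-3 - 3) + 2*(-4)*(2 + (-4)**2)) = sqrt(5*(-6) + 2*(-4)*(2 + 16)) = sqrt(-30 + 2*(-4)*18) = sqrt(-30 - 144) = sqrt(-174) = I*sqrt(174)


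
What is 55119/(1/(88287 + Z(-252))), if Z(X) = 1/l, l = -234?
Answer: 379570691561/78 ≈ 4.8663e+9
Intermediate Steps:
Z(X) = -1/234 (Z(X) = 1/(-234) = -1/234)
55119/(1/(88287 + Z(-252))) = 55119/(1/(88287 - 1/234)) = 55119/(1/(20659157/234)) = 55119/(234/20659157) = 55119*(20659157/234) = 379570691561/78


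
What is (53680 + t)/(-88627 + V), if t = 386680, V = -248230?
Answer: -440360/336857 ≈ -1.3073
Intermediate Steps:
(53680 + t)/(-88627 + V) = (53680 + 386680)/(-88627 - 248230) = 440360/(-336857) = 440360*(-1/336857) = -440360/336857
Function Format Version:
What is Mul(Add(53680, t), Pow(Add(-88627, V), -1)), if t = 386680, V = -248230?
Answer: Rational(-440360, 336857) ≈ -1.3073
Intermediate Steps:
Mul(Add(53680, t), Pow(Add(-88627, V), -1)) = Mul(Add(53680, 386680), Pow(Add(-88627, -248230), -1)) = Mul(440360, Pow(-336857, -1)) = Mul(440360, Rational(-1, 336857)) = Rational(-440360, 336857)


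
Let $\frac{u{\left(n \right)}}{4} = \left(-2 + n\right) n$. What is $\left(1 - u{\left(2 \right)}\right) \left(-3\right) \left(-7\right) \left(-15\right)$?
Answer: $-315$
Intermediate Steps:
$u{\left(n \right)} = 4 n \left(-2 + n\right)$ ($u{\left(n \right)} = 4 \left(-2 + n\right) n = 4 n \left(-2 + n\right)$)
$\left(1 - u{\left(2 \right)}\right) \left(-3\right) \left(-7\right) \left(-15\right) = \left(1 - 4 \cdot 2 \left(-2 + 2\right)\right) \left(-3\right) \left(-7\right) \left(-15\right) = \left(1 - 4 \cdot 2 \cdot 0\right) 21 \left(-15\right) = \left(1 - 0\right) \left(-315\right) = \left(1 + 0\right) \left(-315\right) = 1 \left(-315\right) = -315$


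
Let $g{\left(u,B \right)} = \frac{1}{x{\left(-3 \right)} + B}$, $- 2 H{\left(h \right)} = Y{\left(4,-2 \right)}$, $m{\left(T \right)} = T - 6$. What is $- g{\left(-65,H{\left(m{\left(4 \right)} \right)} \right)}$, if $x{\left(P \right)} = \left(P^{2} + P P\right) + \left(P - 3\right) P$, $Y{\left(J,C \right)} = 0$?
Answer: $- \frac{1}{36} \approx -0.027778$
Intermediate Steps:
$m{\left(T \right)} = -6 + T$ ($m{\left(T \right)} = T - 6 = -6 + T$)
$H{\left(h \right)} = 0$ ($H{\left(h \right)} = \left(- \frac{1}{2}\right) 0 = 0$)
$x{\left(P \right)} = 2 P^{2} + P \left(-3 + P\right)$ ($x{\left(P \right)} = \left(P^{2} + P^{2}\right) + \left(-3 + P\right) P = 2 P^{2} + P \left(-3 + P\right)$)
$g{\left(u,B \right)} = \frac{1}{36 + B}$ ($g{\left(u,B \right)} = \frac{1}{3 \left(-3\right) \left(-1 - 3\right) + B} = \frac{1}{3 \left(-3\right) \left(-4\right) + B} = \frac{1}{36 + B}$)
$- g{\left(-65,H{\left(m{\left(4 \right)} \right)} \right)} = - \frac{1}{36 + 0} = - \frac{1}{36}$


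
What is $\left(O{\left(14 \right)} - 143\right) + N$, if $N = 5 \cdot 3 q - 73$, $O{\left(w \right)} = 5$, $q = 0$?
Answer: $-211$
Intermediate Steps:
$N = -73$ ($N = 5 \cdot 3 \cdot 0 - 73 = 15 \cdot 0 - 73 = 0 - 73 = -73$)
$\left(O{\left(14 \right)} - 143\right) + N = \left(5 - 143\right) - 73 = -138 - 73 = -211$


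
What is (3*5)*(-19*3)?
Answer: -855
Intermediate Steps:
(3*5)*(-19*3) = 15*(-57) = -855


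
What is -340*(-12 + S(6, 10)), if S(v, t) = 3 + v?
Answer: 1020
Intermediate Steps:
-340*(-12 + S(6, 10)) = -340*(-12 + (3 + 6)) = -340*(-12 + 9) = -340*(-3) = 1020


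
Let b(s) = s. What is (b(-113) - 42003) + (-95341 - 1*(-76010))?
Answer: -61447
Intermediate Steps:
(b(-113) - 42003) + (-95341 - 1*(-76010)) = (-113 - 42003) + (-95341 - 1*(-76010)) = -42116 + (-95341 + 76010) = -42116 - 19331 = -61447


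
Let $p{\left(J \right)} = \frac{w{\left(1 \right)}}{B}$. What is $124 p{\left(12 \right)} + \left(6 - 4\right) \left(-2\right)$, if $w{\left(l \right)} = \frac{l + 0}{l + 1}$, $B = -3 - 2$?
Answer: $- \frac{82}{5} \approx -16.4$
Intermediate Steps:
$B = -5$ ($B = -3 - 2 = -5$)
$w{\left(l \right)} = \frac{l}{1 + l}$
$p{\left(J \right)} = - \frac{1}{10}$ ($p{\left(J \right)} = \frac{1 \frac{1}{1 + 1}}{-5} = 1 \cdot \frac{1}{2} \left(- \frac{1}{5}\right) = \frac{1}{2} \left(- \frac{1}{5}\right) = - \frac{1}{10}$)
$124 p{\left(12 \right)} + \left(6 - 4\right) \left(-2\right) = 124 \left(- \frac{1}{10}\right) + \left(6 - 4\right) \left(-2\right) = - \frac{62}{5} + 2 \left(-2\right) = - \frac{62}{5} - 4 = - \frac{82}{5}$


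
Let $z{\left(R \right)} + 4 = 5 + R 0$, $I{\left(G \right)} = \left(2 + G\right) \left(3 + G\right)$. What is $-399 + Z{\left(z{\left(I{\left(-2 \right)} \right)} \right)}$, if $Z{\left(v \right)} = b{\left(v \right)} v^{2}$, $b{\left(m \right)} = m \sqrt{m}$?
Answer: $-398$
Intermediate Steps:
$b{\left(m \right)} = m^{\frac{3}{2}}$
$z{\left(R \right)} = 1$ ($z{\left(R \right)} = -4 + \left(5 + R 0\right) = -4 + \left(5 + 0\right) = -4 + 5 = 1$)
$Z{\left(v \right)} = v^{\frac{7}{2}}$ ($Z{\left(v \right)} = v^{\frac{3}{2}} v^{2} = v^{\frac{7}{2}}$)
$-399 + Z{\left(z{\left(I{\left(-2 \right)} \right)} \right)} = -399 + 1^{\frac{7}{2}} = -399 + 1 = -398$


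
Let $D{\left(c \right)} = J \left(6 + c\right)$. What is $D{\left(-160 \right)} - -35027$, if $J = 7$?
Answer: $33949$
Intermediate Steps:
$D{\left(c \right)} = 42 + 7 c$ ($D{\left(c \right)} = 7 \left(6 + c\right) = 42 + 7 c$)
$D{\left(-160 \right)} - -35027 = \left(42 + 7 \left(-160\right)\right) - -35027 = \left(42 - 1120\right) + 35027 = -1078 + 35027 = 33949$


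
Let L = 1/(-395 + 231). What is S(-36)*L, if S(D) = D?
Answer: 9/41 ≈ 0.21951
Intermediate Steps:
L = -1/164 (L = 1/(-164) = -1/164 ≈ -0.0060976)
S(-36)*L = -36*(-1/164) = 9/41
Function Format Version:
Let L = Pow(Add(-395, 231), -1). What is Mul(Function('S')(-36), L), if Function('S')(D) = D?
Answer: Rational(9, 41) ≈ 0.21951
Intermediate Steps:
L = Rational(-1, 164) (L = Pow(-164, -1) = Rational(-1, 164) ≈ -0.0060976)
Mul(Function('S')(-36), L) = Mul(-36, Rational(-1, 164)) = Rational(9, 41)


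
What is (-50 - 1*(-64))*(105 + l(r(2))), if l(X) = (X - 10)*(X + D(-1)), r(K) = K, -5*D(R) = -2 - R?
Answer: 6118/5 ≈ 1223.6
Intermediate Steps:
D(R) = ⅖ + R/5 (D(R) = -(-2 - R)/5 = ⅖ + R/5)
l(X) = (-10 + X)*(⅕ + X) (l(X) = (X - 10)*(X + (⅖ + (⅕)*(-1))) = (-10 + X)*(X + (⅖ - ⅕)) = (-10 + X)*(X + ⅕) = (-10 + X)*(⅕ + X))
(-50 - 1*(-64))*(105 + l(r(2))) = (-50 - 1*(-64))*(105 + (-2 + 2² - 49/5*2)) = (-50 + 64)*(105 + (-2 + 4 - 98/5)) = 14*(105 - 88/5) = 14*(437/5) = 6118/5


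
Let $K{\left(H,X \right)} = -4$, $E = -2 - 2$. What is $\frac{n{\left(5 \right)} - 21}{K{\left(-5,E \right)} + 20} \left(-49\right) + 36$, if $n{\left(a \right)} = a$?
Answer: $85$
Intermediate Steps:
$E = -4$ ($E = -2 - 2 = -4$)
$\frac{n{\left(5 \right)} - 21}{K{\left(-5,E \right)} + 20} \left(-49\right) + 36 = \frac{5 - 21}{-4 + 20} \left(-49\right) + 36 = - \frac{16}{16} \left(-49\right) + 36 = \left(-16\right) \frac{1}{16} \left(-49\right) + 36 = \left(-1\right) \left(-49\right) + 36 = 49 + 36 = 85$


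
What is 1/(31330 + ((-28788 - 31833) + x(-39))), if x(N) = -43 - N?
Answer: -1/29295 ≈ -3.4136e-5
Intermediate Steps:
1/(31330 + ((-28788 - 31833) + x(-39))) = 1/(31330 + ((-28788 - 31833) + (-43 - 1*(-39)))) = 1/(31330 + (-60621 + (-43 + 39))) = 1/(31330 + (-60621 - 4)) = 1/(31330 - 60625) = 1/(-29295) = -1/29295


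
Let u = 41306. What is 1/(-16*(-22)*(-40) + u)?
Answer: 1/27226 ≈ 3.6730e-5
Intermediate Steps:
1/(-16*(-22)*(-40) + u) = 1/(-16*(-22)*(-40) + 41306) = 1/(352*(-40) + 41306) = 1/(-14080 + 41306) = 1/27226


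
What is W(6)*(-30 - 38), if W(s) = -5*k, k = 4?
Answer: 1360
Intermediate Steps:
W(s) = -20 (W(s) = -5*4 = -20)
W(6)*(-30 - 38) = -20*(-30 - 38) = -20*(-68) = 1360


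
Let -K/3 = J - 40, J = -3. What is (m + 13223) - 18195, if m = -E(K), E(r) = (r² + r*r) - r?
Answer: -38125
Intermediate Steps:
K = 129 (K = -3*(-3 - 40) = -3*(-43) = 129)
E(r) = -r + 2*r² (E(r) = (r² + r²) - r = 2*r² - r = -r + 2*r²)
m = -33153 (m = -129*(-1 + 2*129) = -129*(-1 + 258) = -129*257 = -1*33153 = -33153)
(m + 13223) - 18195 = (-33153 + 13223) - 18195 = -19930 - 18195 = -38125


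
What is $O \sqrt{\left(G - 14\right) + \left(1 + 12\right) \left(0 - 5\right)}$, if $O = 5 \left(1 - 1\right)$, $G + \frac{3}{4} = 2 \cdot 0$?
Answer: $0$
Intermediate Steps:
$G = - \frac{3}{4}$ ($G = - \frac{3}{4} + 2 \cdot 0 = - \frac{3}{4} + 0 = - \frac{3}{4} \approx -0.75$)
$O = 0$ ($O = 5 \cdot 0 = 0$)
$O \sqrt{\left(G - 14\right) + \left(1 + 12\right) \left(0 - 5\right)} = 0 \sqrt{\left(- \frac{3}{4} - 14\right) + \left(1 + 12\right) \left(0 - 5\right)} = 0 \sqrt{- \frac{59}{4} + 13 \left(-5\right)} = 0 \sqrt{- \frac{59}{4} - 65} = 0 \sqrt{- \frac{319}{4}} = 0 \frac{i \sqrt{319}}{2} = 0$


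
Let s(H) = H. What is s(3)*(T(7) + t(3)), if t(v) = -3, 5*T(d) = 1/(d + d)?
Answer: -627/70 ≈ -8.9571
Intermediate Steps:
T(d) = 1/(10*d) (T(d) = 1/(5*(d + d)) = 1/(5*((2*d))) = (1/(2*d))/5 = 1/(10*d))
s(3)*(T(7) + t(3)) = 3*((1/10)/7 - 3) = 3*((1/10)*(1/7) - 3) = 3*(1/70 - 3) = 3*(-209/70) = -627/70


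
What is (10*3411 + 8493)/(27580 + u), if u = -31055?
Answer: -42603/3475 ≈ -12.260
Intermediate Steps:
(10*3411 + 8493)/(27580 + u) = (10*3411 + 8493)/(27580 - 31055) = (34110 + 8493)/(-3475) = 42603*(-1/3475) = -42603/3475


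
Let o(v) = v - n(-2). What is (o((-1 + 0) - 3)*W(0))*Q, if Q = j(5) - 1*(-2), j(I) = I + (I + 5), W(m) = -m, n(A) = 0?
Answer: 0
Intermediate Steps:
o(v) = v (o(v) = v - 1*0 = v + 0 = v)
j(I) = 5 + 2*I (j(I) = I + (5 + I) = 5 + 2*I)
Q = 17 (Q = (5 + 2*5) - 1*(-2) = (5 + 10) + 2 = 15 + 2 = 17)
(o((-1 + 0) - 3)*W(0))*Q = (((-1 + 0) - 3)*(-1*0))*17 = ((-1 - 3)*0)*17 = -4*0*17 = 0*17 = 0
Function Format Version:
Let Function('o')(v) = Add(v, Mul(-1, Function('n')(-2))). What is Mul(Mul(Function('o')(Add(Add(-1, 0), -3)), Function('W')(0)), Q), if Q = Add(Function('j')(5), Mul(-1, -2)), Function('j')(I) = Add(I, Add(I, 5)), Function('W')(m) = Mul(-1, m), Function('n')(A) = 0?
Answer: 0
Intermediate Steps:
Function('o')(v) = v (Function('o')(v) = Add(v, Mul(-1, 0)) = Add(v, 0) = v)
Function('j')(I) = Add(5, Mul(2, I)) (Function('j')(I) = Add(I, Add(5, I)) = Add(5, Mul(2, I)))
Q = 17 (Q = Add(Add(5, Mul(2, 5)), Mul(-1, -2)) = Add(Add(5, 10), 2) = Add(15, 2) = 17)
Mul(Mul(Function('o')(Add(Add(-1, 0), -3)), Function('W')(0)), Q) = Mul(Mul(Add(Add(-1, 0), -3), Mul(-1, 0)), 17) = Mul(Mul(Add(-1, -3), 0), 17) = Mul(Mul(-4, 0), 17) = Mul(0, 17) = 0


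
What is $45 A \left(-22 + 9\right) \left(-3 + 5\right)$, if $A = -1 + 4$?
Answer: $-3510$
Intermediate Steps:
$A = 3$
$45 A \left(-22 + 9\right) \left(-3 + 5\right) = 45 \cdot 3 \left(-22 + 9\right) \left(-3 + 5\right) = 135 \left(\left(-13\right) 2\right) = 135 \left(-26\right) = -3510$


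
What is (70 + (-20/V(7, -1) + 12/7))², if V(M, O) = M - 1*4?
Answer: 1865956/441 ≈ 4231.2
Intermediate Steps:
V(M, O) = -4 + M (V(M, O) = M - 4 = -4 + M)
(70 + (-20/V(7, -1) + 12/7))² = (70 + (-20/(-4 + 7) + 12/7))² = (70 + (-20/3 + 12*(⅐)))² = (70 + (-20*⅓ + 12/7))² = (70 + (-20/3 + 12/7))² = (70 - 104/21)² = (1366/21)² = 1865956/441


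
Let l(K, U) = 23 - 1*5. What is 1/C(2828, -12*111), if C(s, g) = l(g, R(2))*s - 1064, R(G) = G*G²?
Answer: 1/49840 ≈ 2.0064e-5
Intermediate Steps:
R(G) = G³
l(K, U) = 18 (l(K, U) = 23 - 5 = 18)
C(s, g) = -1064 + 18*s (C(s, g) = 18*s - 1064 = -1064 + 18*s)
1/C(2828, -12*111) = 1/(-1064 + 18*2828) = 1/(-1064 + 50904) = 1/49840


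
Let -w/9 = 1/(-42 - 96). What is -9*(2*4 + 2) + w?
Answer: -4137/46 ≈ -89.935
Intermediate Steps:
w = 3/46 (w = -9/(-42 - 96) = -9/(-138) = -9*(-1/138) = 3/46 ≈ 0.065217)
-9*(2*4 + 2) + w = -9*(2*4 + 2) + 3/46 = -9*(8 + 2) + 3/46 = -9*10 + 3/46 = -90 + 3/46 = -4137/46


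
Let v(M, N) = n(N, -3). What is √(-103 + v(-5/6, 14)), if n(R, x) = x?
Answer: I*√106 ≈ 10.296*I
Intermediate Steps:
v(M, N) = -3
√(-103 + v(-5/6, 14)) = √(-103 - 3) = √(-106) = I*√106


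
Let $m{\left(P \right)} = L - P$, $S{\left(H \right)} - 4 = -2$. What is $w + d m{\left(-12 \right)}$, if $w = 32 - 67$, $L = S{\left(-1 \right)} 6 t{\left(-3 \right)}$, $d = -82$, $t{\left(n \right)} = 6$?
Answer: $-6923$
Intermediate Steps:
$S{\left(H \right)} = 2$ ($S{\left(H \right)} = 4 - 2 = 2$)
$L = 72$ ($L = 2 \cdot 6 \cdot 6 = 12 \cdot 6 = 72$)
$w = -35$
$m{\left(P \right)} = 72 - P$
$w + d m{\left(-12 \right)} = -35 - 82 \left(72 - -12\right) = -35 - 82 \left(72 + 12\right) = -35 - 6888 = -6923$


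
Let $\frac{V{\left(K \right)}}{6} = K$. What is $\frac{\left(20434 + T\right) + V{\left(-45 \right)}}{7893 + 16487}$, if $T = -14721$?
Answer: $\frac{5443}{24380} \approx 0.22326$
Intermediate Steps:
$V{\left(K \right)} = 6 K$
$\frac{\left(20434 + T\right) + V{\left(-45 \right)}}{7893 + 16487} = \frac{\left(20434 - 14721\right) + 6 \left(-45\right)}{7893 + 16487} = \frac{5713 - 270}{24380} = 5443 \cdot \frac{1}{24380} = \frac{5443}{24380}$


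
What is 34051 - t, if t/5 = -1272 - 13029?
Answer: 105556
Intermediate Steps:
t = -71505 (t = 5*(-1272 - 13029) = 5*(-14301) = -71505)
34051 - t = 34051 - 1*(-71505) = 34051 + 71505 = 105556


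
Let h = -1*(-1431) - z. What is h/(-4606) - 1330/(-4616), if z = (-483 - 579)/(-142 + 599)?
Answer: -56010251/2429103068 ≈ -0.023058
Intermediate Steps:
z = -1062/457 ≈ -2.3239
h = 655029/457 (h = -1*(-1431) - 1*(-1062/457) = 1431 + 1062/457 = 655029/457 ≈ 1433.3)
h/(-4606) - 1330/(-4616) = (655029/457)/(-4606) - 1330/(-4616) = (655029/457)*(-1/4606) - 1330*(-1/4616) = -655029/2104942 + 665/2308 = -56010251/2429103068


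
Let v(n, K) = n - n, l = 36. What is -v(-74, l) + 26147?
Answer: 26147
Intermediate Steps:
v(n, K) = 0
-v(-74, l) + 26147 = -1*0 + 26147 = 0 + 26147 = 26147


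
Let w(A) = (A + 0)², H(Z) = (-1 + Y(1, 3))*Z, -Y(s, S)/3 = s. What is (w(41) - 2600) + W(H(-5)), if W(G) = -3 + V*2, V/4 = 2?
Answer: -906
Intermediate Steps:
V = 8 (V = 4*2 = 8)
Y(s, S) = -3*s
H(Z) = -4*Z (H(Z) = (-1 - 3*1)*Z = (-1 - 3)*Z = -4*Z)
w(A) = A²
W(G) = 13 (W(G) = -3 + 8*2 = -3 + 16 = 13)
(w(41) - 2600) + W(H(-5)) = (41² - 2600) + 13 = (1681 - 2600) + 13 = -919 + 13 = -906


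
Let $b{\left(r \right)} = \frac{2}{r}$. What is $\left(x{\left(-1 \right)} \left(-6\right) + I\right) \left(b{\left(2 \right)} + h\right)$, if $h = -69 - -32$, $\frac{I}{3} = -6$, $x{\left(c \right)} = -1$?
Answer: $432$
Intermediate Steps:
$I = -18$ ($I = 3 \left(-6\right) = -18$)
$h = -37$ ($h = -69 + 32 = -37$)
$\left(x{\left(-1 \right)} \left(-6\right) + I\right) \left(b{\left(2 \right)} + h\right) = \left(\left(-1\right) \left(-6\right) - 18\right) \left(\frac{2}{2} - 37\right) = \left(6 - 18\right) \left(2 \cdot \frac{1}{2} - 37\right) = - 12 \left(1 - 37\right) = \left(-12\right) \left(-36\right) = 432$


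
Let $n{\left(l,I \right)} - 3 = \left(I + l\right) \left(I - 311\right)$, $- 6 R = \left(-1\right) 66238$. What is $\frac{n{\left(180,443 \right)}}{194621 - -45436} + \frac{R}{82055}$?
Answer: $\frac{3132756802}{6565959045} \approx 0.47712$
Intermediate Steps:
$R = \frac{33119}{3}$ ($R = - \frac{\left(-1\right) 66238}{6} = \left(- \frac{1}{6}\right) \left(-66238\right) = \frac{33119}{3} \approx 11040.0$)
$n{\left(l,I \right)} = 3 + \left(-311 + I\right) \left(I + l\right)$ ($n{\left(l,I \right)} = 3 + \left(I + l\right) \left(I - 311\right) = 3 + \left(I + l\right) \left(-311 + I\right) = 3 + \left(-311 + I\right) \left(I + l\right)$)
$\frac{n{\left(180,443 \right)}}{194621 - -45436} + \frac{R}{82055} = \frac{3 + 443^{2} - 137773 - 55980 + 443 \cdot 180}{194621 - -45436} + \frac{33119}{3 \cdot 82055} = \frac{3 + 196249 - 137773 - 55980 + 79740}{194621 + 45436} + \frac{33119}{3} \cdot \frac{1}{82055} = \frac{82239}{240057} + \frac{33119}{246165} = 82239 \cdot \frac{1}{240057} + \frac{33119}{246165} = \frac{27413}{80019} + \frac{33119}{246165} = \frac{3132756802}{6565959045}$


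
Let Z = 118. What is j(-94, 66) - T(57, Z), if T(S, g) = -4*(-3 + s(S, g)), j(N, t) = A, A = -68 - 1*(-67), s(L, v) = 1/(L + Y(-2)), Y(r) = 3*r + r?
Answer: -633/49 ≈ -12.918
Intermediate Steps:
Y(r) = 4*r
s(L, v) = 1/(-8 + L) (s(L, v) = 1/(L + 4*(-2)) = 1/(L - 8) = 1/(-8 + L))
A = -1 (A = -68 + 67 = -1)
j(N, t) = -1
T(S, g) = 12 - 4/(-8 + S) (T(S, g) = -4*(-3 + 1/(-8 + S)) = 12 - 4/(-8 + S))
j(-94, 66) - T(57, Z) = -1 - 4*(-25 + 3*57)/(-8 + 57) = -1 - 4*(-25 + 171)/49 = -1 - 4*146/49 = -1 - 1*584/49 = -1 - 584/49 = -633/49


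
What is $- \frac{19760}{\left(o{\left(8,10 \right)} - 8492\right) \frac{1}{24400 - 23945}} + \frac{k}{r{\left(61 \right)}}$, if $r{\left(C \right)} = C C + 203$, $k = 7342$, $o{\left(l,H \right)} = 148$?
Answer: $\frac{315546079}{292338} \approx 1079.4$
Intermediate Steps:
$r{\left(C \right)} = 203 + C^{2}$ ($r{\left(C \right)} = C^{2} + 203 = 203 + C^{2}$)
$- \frac{19760}{\left(o{\left(8,10 \right)} - 8492\right) \frac{1}{24400 - 23945}} + \frac{k}{r{\left(61 \right)}} = - \frac{19760}{\left(148 - 8492\right) \frac{1}{24400 - 23945}} + \frac{7342}{203 + 61^{2}} = - \frac{19760}{\left(-8344\right) \frac{1}{455}} + \frac{7342}{203 + 3721} = - \frac{19760}{\left(-8344\right) \frac{1}{455}} + \frac{7342}{3924} = - \frac{19760}{- \frac{1192}{65}} + 7342 \cdot \frac{1}{3924} = \left(-19760\right) \left(- \frac{65}{1192}\right) + \frac{3671}{1962} = \frac{160550}{149} + \frac{3671}{1962} = \frac{315546079}{292338}$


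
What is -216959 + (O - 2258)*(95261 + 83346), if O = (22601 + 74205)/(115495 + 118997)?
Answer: -47301471835369/117246 ≈ -4.0344e+8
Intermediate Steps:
O = 48403/117246 (O = 96806/234492 = 96806*(1/234492) = 48403/117246 ≈ 0.41283)
-216959 + (O - 2258)*(95261 + 83346) = -216959 + (48403/117246 - 2258)*(95261 + 83346) = -216959 - 264693065/117246*178607 = -216959 - 47276034260455/117246 = -47301471835369/117246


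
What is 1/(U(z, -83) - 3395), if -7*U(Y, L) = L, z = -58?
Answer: -7/23682 ≈ -0.00029558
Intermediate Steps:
U(Y, L) = -L/7
1/(U(z, -83) - 3395) = 1/(-⅐*(-83) - 3395) = 1/(83/7 - 3395) = 1/(-23682/7) = -7/23682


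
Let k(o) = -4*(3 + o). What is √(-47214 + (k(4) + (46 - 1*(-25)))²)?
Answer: I*√45365 ≈ 212.99*I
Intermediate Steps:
k(o) = -12 - 4*o
√(-47214 + (k(4) + (46 - 1*(-25)))²) = √(-47214 + ((-12 - 4*4) + (46 - 1*(-25)))²) = √(-47214 + ((-12 - 16) + (46 + 25))²) = √(-47214 + (-28 + 71)²) = √(-47214 + 43²) = √(-47214 + 1849) = √(-45365) = I*√45365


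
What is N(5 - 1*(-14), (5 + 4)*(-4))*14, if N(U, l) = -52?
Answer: -728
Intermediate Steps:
N(5 - 1*(-14), (5 + 4)*(-4))*14 = -52*14 = -728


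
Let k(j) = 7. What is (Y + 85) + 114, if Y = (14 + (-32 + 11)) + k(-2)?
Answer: 199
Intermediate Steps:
Y = 0 (Y = (14 + (-32 + 11)) + 7 = (14 - 21) + 7 = -7 + 7 = 0)
(Y + 85) + 114 = (0 + 85) + 114 = 85 + 114 = 199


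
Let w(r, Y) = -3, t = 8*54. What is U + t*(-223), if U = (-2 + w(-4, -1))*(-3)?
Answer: -96321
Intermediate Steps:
t = 432
U = 15 (U = (-2 - 3)*(-3) = -5*(-3) = 15)
U + t*(-223) = 15 + 432*(-223) = 15 - 96336 = -96321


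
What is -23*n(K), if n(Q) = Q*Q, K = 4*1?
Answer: -368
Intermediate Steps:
K = 4
n(Q) = Q²
-23*n(K) = -23*4² = -23*16 = -368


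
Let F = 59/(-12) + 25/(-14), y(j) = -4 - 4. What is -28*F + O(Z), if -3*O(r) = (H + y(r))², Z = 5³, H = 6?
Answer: 559/3 ≈ 186.33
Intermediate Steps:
y(j) = -8
F = -563/84 (F = 59*(-1/12) + 25*(-1/14) = -59/12 - 25/14 = -563/84 ≈ -6.7024)
Z = 125
O(r) = -4/3 (O(r) = -(6 - 8)²/3 = -⅓*(-2)² = -⅓*4 = -4/3)
-28*F + O(Z) = -28*(-563/84) - 4/3 = 563/3 - 4/3 = 559/3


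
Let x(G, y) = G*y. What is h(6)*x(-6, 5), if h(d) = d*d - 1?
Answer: -1050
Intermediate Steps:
h(d) = -1 + d² (h(d) = d² - 1 = -1 + d²)
h(6)*x(-6, 5) = (-1 + 6²)*(-6*5) = (-1 + 36)*(-30) = 35*(-30) = -1050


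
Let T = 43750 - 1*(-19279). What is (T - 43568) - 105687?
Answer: -86226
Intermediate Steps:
T = 63029 (T = 43750 + 19279 = 63029)
(T - 43568) - 105687 = (63029 - 43568) - 105687 = 19461 - 105687 = -86226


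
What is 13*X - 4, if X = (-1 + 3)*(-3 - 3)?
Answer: -160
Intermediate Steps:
X = -12 (X = 2*(-6) = -12)
13*X - 4 = 13*(-12) - 4 = -156 - 4 = -160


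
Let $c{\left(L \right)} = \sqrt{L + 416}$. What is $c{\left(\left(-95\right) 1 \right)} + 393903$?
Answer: $393903 + \sqrt{321} \approx 3.9392 \cdot 10^{5}$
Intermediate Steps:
$c{\left(L \right)} = \sqrt{416 + L}$
$c{\left(\left(-95\right) 1 \right)} + 393903 = \sqrt{416 - 95} + 393903 = \sqrt{321} + 393903 = 393903 + \sqrt{321}$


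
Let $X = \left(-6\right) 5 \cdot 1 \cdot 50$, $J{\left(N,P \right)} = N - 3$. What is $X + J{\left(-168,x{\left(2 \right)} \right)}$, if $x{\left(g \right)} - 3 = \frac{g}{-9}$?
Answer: $-1671$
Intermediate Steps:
$x{\left(g \right)} = 3 - \frac{g}{9}$ ($x{\left(g \right)} = 3 + \frac{g}{-9} = 3 + g \left(- \frac{1}{9}\right) = 3 - \frac{g}{9}$)
$J{\left(N,P \right)} = -3 + N$ ($J{\left(N,P \right)} = N - 3 = -3 + N$)
$X = -1500$ ($X = \left(-30\right) 1 \cdot 50 = \left(-30\right) 50 = -1500$)
$X + J{\left(-168,x{\left(2 \right)} \right)} = -1500 - 171 = -1671$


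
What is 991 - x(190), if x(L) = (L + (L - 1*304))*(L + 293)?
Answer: -35717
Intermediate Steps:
x(L) = (-304 + 2*L)*(293 + L) (x(L) = (L + (L - 304))*(293 + L) = (L + (-304 + L))*(293 + L) = (-304 + 2*L)*(293 + L))
991 - x(190) = 991 - (-89072 + 2*190² + 282*190) = 991 - (-89072 + 2*36100 + 53580) = 991 - (-89072 + 72200 + 53580) = 991 - 1*36708 = 991 - 36708 = -35717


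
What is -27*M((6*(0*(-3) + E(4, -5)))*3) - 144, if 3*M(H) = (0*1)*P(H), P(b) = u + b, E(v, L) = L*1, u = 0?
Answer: -144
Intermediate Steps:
E(v, L) = L
P(b) = b (P(b) = 0 + b = b)
M(H) = 0 (M(H) = ((0*1)*H)/3 = (0*H)/3 = (1/3)*0 = 0)
-27*M((6*(0*(-3) + E(4, -5)))*3) - 144 = -27*0 - 144 = 0 - 144 = -144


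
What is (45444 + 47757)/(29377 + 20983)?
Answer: 93201/50360 ≈ 1.8507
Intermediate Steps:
(45444 + 47757)/(29377 + 20983) = 93201/50360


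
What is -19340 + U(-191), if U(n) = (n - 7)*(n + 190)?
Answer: -19142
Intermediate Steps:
U(n) = (-7 + n)*(190 + n)
-19340 + U(-191) = -19340 + (-1330 + (-191)**2 + 183*(-191)) = -19340 + (-1330 + 36481 - 34953) = -19340 + 198 = -19142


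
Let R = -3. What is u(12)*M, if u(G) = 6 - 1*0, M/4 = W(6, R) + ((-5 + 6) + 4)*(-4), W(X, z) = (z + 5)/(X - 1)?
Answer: -2352/5 ≈ -470.40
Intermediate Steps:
W(X, z) = (5 + z)/(-1 + X)
M = -392/5 (M = 4*((5 - 3)/(-1 + 6) + ((-5 + 6) + 4)*(-4)) = 4*(2/5 + (1 + 4)*(-4)) = 4*((1/5)*2 + 5*(-4)) = 4*(2/5 - 20) = 4*(-98/5) = -392/5 ≈ -78.400)
u(G) = 6 (u(G) = 6 + 0 = 6)
u(12)*M = 6*(-392/5) = -2352/5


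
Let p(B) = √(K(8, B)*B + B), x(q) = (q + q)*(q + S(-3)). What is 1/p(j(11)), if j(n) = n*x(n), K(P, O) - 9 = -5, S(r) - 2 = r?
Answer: 1/110 ≈ 0.0090909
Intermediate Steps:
S(r) = 2 + r
K(P, O) = 4 (K(P, O) = 9 - 5 = 4)
x(q) = 2*q*(-1 + q) (x(q) = (q + q)*(q + (2 - 3)) = (2*q)*(q - 1) = (2*q)*(-1 + q) = 2*q*(-1 + q))
j(n) = 2*n²*(-1 + n) (j(n) = n*(2*n*(-1 + n)) = 2*n²*(-1 + n))
p(B) = √5*√B (p(B) = √(4*B + B) = √(5*B) = √5*√B)
1/p(j(11)) = 1/(√5*√(2*11²*(-1 + 11))) = 1/(√5*√(2*121*10)) = 1/(√5*√2420) = 1/(√5*(22*√5)) = 1/110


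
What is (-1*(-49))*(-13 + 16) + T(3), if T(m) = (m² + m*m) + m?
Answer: 168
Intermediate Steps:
T(m) = m + 2*m² (T(m) = (m² + m²) + m = 2*m² + m = m + 2*m²)
(-1*(-49))*(-13 + 16) + T(3) = (-1*(-49))*(-13 + 16) + 3*(1 + 2*3) = 49*3 + 3*(1 + 6) = 147 + 3*7 = 147 + 21 = 168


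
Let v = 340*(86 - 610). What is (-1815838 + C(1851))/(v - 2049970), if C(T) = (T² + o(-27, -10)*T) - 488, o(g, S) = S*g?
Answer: -46881/49514 ≈ -0.94682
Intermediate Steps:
C(T) = -488 + T² + 270*T (C(T) = (T² + (-10*(-27))*T) - 488 = (T² + 270*T) - 488 = -488 + T² + 270*T)
v = -178160 (v = 340*(-524) = -178160)
(-1815838 + C(1851))/(v - 2049970) = (-1815838 + (-488 + 1851² + 270*1851))/(-178160 - 2049970) = (-1815838 + (-488 + 3426201 + 499770))/(-2228130) = (-1815838 + 3925483)*(-1/2228130) = 2109645*(-1/2228130) = -46881/49514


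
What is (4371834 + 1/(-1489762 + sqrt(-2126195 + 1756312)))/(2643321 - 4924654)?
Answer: -9702809848557590756/5063170353733200491 + I*sqrt(369883)/5063170353733200491 ≈ -1.9164 + 1.2012e-16*I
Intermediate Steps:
(4371834 + 1/(-1489762 + sqrt(-2126195 + 1756312)))/(2643321 - 4924654) = (4371834 + 1/(-1489762 + sqrt(-369883)))/(-2281333) = (4371834 + 1/(-1489762 + I*sqrt(369883)))*(-1/2281333) = -4371834/2281333 - 1/(2281333*(-1489762 + I*sqrt(369883)))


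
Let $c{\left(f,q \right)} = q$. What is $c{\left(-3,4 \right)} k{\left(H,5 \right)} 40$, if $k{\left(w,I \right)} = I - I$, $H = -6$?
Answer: $0$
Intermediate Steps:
$k{\left(w,I \right)} = 0$
$c{\left(-3,4 \right)} k{\left(H,5 \right)} 40 = 4 \cdot 0 \cdot 40 = 0 \cdot 40 = 0$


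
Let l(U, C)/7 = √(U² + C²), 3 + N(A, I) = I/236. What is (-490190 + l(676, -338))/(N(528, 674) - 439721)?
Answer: 11568484/10377419 - 21476*√5/3991315 ≈ 1.1027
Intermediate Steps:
N(A, I) = -3 + I/236
l(U, C) = 7*√(C² + U²) (l(U, C) = 7*√(U² + C²) = 7*√(C² + U²))
(-490190 + l(676, -338))/(N(528, 674) - 439721) = (-490190 + 7*√((-338)² + 676²))/((-3 + (1/236)*674) - 439721) = (-490190 + 7*√(114244 + 456976))/((-3 + 337/118) - 439721) = (-490190 + 7*√571220)/(-17/118 - 439721) = (-490190 + 7*(338*√5))/(-51887095/118) = (-490190 + 2366*√5)*(-118/51887095) = 11568484/10377419 - 21476*√5/3991315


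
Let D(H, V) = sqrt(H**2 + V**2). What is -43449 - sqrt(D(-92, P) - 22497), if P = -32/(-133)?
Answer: -43449 - I*sqrt(397949433 - 532*sqrt(9357545))/133 ≈ -43449.0 - 149.68*I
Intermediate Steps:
P = 32/133 (P = -32*(-1/133) = 32/133 ≈ 0.24060)
-43449 - sqrt(D(-92, P) - 22497) = -43449 - sqrt(sqrt((-92)**2 + (32/133)**2) - 22497) = -43449 - sqrt(sqrt(8464 + 1024/17689) - 22497) = -43449 - sqrt(sqrt(149720720/17689) - 22497) = -43449 - sqrt(4*sqrt(9357545)/133 - 22497) = -43449 - sqrt(-22497 + 4*sqrt(9357545)/133)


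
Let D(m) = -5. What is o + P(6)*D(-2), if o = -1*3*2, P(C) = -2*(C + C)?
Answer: 114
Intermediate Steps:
P(C) = -4*C
o = -6 (o = -3*2 = -6)
o + P(6)*D(-2) = -6 - 4*6*(-5) = -6 - 24*(-5) = -6 + 120 = 114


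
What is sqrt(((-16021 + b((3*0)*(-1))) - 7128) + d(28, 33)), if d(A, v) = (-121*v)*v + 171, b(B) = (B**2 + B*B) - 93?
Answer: 14*I*sqrt(790) ≈ 393.5*I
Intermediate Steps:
b(B) = -93 + 2*B**2 (b(B) = (B**2 + B**2) - 93 = 2*B**2 - 93 = -93 + 2*B**2)
d(A, v) = 171 - 121*v**2 (d(A, v) = -121*v**2 + 171 = 171 - 121*v**2)
sqrt(((-16021 + b((3*0)*(-1))) - 7128) + d(28, 33)) = sqrt(((-16021 + (-93 + 2*((3*0)*(-1))**2)) - 7128) + (171 - 121*33**2)) = sqrt(((-16021 + (-93 + 2*(0*(-1))**2)) - 7128) + (171 - 121*1089)) = sqrt(((-16021 + (-93 + 2*0**2)) - 7128) + (171 - 131769)) = sqrt(((-16021 + (-93 + 2*0)) - 7128) - 131598) = sqrt(((-16021 + (-93 + 0)) - 7128) - 131598) = sqrt(((-16021 - 93) - 7128) - 131598) = sqrt((-16114 - 7128) - 131598) = sqrt(-23242 - 131598) = sqrt(-154840) = 14*I*sqrt(790)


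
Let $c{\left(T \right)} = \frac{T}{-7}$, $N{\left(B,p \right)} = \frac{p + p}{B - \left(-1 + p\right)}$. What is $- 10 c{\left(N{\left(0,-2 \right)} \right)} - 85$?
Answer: $- \frac{1825}{21} \approx -86.905$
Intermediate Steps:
$N{\left(B,p \right)} = \frac{2 p}{1 + B - p}$
$c{\left(T \right)} = - \frac{T}{7}$ ($c{\left(T \right)} = T \left(- \frac{1}{7}\right) = - \frac{T}{7}$)
$- 10 c{\left(N{\left(0,-2 \right)} \right)} - 85 = - 10 \left(- \frac{2 \left(-2\right) \frac{1}{1 + 0 - -2}}{7}\right) - 85 = - 10 \left(- \frac{2 \left(-2\right) \frac{1}{1 + 0 + 2}}{7}\right) - 85 = - 10 \left(- \frac{2 \left(-2\right) \frac{1}{3}}{7}\right) - 85 = - 10 \left(\left(- \frac{1}{7}\right) \left(- \frac{4}{3}\right)\right) - 85 = \left(-10\right) \frac{4}{21} - 85 = - \frac{40}{21} - 85 = - \frac{1825}{21}$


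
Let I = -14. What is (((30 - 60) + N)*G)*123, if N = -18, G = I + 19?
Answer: -29520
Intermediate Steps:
G = 5 (G = -14 + 19 = 5)
(((30 - 60) + N)*G)*123 = (((30 - 60) - 18)*5)*123 = ((-30 - 18)*5)*123 = -48*5*123 = -240*123 = -29520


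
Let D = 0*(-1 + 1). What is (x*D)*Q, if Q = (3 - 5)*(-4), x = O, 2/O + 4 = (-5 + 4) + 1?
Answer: 0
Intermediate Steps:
O = -½ (O = 2/(-4 + ((-5 + 4) + 1)) = 2/(-4 + (-1 + 1)) = 2/(-4 + 0) = 2/(-4) = 2*(-¼) = -½ ≈ -0.50000)
x = -½ ≈ -0.50000
D = 0 (D = 0*0 = 0)
Q = 8 (Q = -2*(-4) = 8)
(x*D)*Q = -½*0*8 = 0*8 = 0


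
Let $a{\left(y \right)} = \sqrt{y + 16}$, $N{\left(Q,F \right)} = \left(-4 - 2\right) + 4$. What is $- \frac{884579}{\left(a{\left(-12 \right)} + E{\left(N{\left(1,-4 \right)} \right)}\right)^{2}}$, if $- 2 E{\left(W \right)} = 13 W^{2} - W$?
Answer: $- \frac{884579}{625} \approx -1415.3$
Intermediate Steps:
$N{\left(Q,F \right)} = -2$ ($N{\left(Q,F \right)} = -6 + 4 = -2$)
$E{\left(W \right)} = \frac{W}{2} - \frac{13 W^{2}}{2}$ ($E{\left(W \right)} = - \frac{13 W^{2} - W}{2} = - \frac{- W + 13 W^{2}}{2} = \frac{W}{2} - \frac{13 W^{2}}{2}$)
$a{\left(y \right)} = \sqrt{16 + y}$
$- \frac{884579}{\left(a{\left(-12 \right)} + E{\left(N{\left(1,-4 \right)} \right)}\right)^{2}} = - \frac{884579}{\left(\sqrt{16 - 12} + \frac{1}{2} \left(-2\right) \left(1 - -26\right)\right)^{2}} = - \frac{884579}{\left(\sqrt{4} + \frac{1}{2} \left(-2\right) \left(1 + 26\right)\right)^{2}} = - \frac{884579}{\left(2 + \frac{1}{2} \left(-2\right) 27\right)^{2}} = - \frac{884579}{\left(2 - 27\right)^{2}} = - \frac{884579}{\left(-25\right)^{2}} = - \frac{884579}{625}$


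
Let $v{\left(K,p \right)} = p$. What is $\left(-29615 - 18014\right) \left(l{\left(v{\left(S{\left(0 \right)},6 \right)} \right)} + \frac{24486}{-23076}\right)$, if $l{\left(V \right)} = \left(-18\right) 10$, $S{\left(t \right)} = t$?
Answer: $\frac{33166978069}{3846} \approx 8.6238 \cdot 10^{6}$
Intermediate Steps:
$l{\left(V \right)} = -180$
$\left(-29615 - 18014\right) \left(l{\left(v{\left(S{\left(0 \right)},6 \right)} \right)} + \frac{24486}{-23076}\right) = \left(-29615 - 18014\right) \left(-180 + \frac{24486}{-23076}\right) = - 47629 \left(-180 + 24486 \left(- \frac{1}{23076}\right)\right) = - 47629 \left(-180 - \frac{4081}{3846}\right) = \left(-47629\right) \left(- \frac{696361}{3846}\right) = \frac{33166978069}{3846}$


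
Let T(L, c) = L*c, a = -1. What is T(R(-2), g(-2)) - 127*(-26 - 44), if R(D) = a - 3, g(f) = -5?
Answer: 8910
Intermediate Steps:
R(D) = -4 (R(D) = -1 - 3 = -4)
T(R(-2), g(-2)) - 127*(-26 - 44) = -4*(-5) - 127*(-26 - 44) = 20 - 127*(-70) = 20 + 8890 = 8910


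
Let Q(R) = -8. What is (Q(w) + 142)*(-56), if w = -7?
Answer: -7504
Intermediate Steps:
(Q(w) + 142)*(-56) = (-8 + 142)*(-56) = 134*(-56) = -7504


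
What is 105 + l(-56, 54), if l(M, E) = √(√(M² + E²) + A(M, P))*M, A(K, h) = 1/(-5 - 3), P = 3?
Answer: 105 - 14*√(-2 + 32*√1513) ≈ -388.53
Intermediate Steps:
A(K, h) = -⅛ (A(K, h) = 1/(-8) = -⅛)
l(M, E) = M*√(-⅛ + √(E² + M²)) (l(M, E) = √(√(M² + E²) - ⅛)*M = √(√(E² + M²) - ⅛)*M = √(-⅛ + √(E² + M²))*M = M*√(-⅛ + √(E² + M²)))
105 + l(-56, 54) = 105 + (¼)*(-56)*√(-2 + 16*√(54² + (-56)²)) = 105 + (¼)*(-56)*√(-2 + 16*√(2916 + 3136)) = 105 + (¼)*(-56)*√(-2 + 16*√6052) = 105 + (¼)*(-56)*√(-2 + 16*(2*√1513)) = 105 + (¼)*(-56)*√(-2 + 32*√1513) = 105 - 14*√(-2 + 32*√1513)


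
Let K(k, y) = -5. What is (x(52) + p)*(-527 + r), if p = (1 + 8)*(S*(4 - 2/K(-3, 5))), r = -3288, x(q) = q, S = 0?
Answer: -198380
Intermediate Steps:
p = 0 (p = (1 + 8)*(0*(4 - 2/(-5))) = 9*(0*(4 - 2*(-⅕))) = 9*(0*(4 + ⅖)) = 9*(0*(22/5)) = 9*0 = 0)
(x(52) + p)*(-527 + r) = (52 + 0)*(-527 - 3288) = 52*(-3815) = -198380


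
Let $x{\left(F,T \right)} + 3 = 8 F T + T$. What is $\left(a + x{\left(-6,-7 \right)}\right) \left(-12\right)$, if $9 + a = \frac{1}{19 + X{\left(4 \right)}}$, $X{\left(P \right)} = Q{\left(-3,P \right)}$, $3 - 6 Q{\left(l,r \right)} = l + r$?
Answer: $- \frac{110334}{29} \approx -3804.6$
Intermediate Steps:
$Q{\left(l,r \right)} = \frac{1}{2} - \frac{l}{6} - \frac{r}{6}$ ($Q{\left(l,r \right)} = \frac{1}{2} - \frac{l + r}{6} = \frac{1}{2} - \left(\frac{l}{6} + \frac{r}{6}\right) = \frac{1}{2} - \frac{l}{6} - \frac{r}{6}$)
$X{\left(P \right)} = 1 - \frac{P}{6}$ ($X{\left(P \right)} = \frac{1}{2} - - \frac{1}{2} - \frac{P}{6} = \frac{1}{2} + \frac{1}{2} - \frac{P}{6} = 1 - \frac{P}{6}$)
$x{\left(F,T \right)} = -3 + T + 8 F T$ ($x{\left(F,T \right)} = -3 + \left(8 F T + T\right) = -3 + \left(T + 8 F T\right) = -3 + T + 8 F T$)
$a = - \frac{519}{58}$ ($a = -9 + \frac{1}{19 + \left(1 - \frac{2}{3}\right)} = -9 + \frac{1}{19 + \frac{1}{3}} = -9 + \frac{1}{\frac{58}{3}} = -9 + \frac{3}{58} = - \frac{519}{58} \approx -8.9483$)
$\left(a + x{\left(-6,-7 \right)}\right) \left(-12\right) = \left(- \frac{519}{58} - \left(10 - 336\right)\right) \left(-12\right) = \left(- \frac{519}{58} - -326\right) \left(-12\right) = \left(- \frac{519}{58} + 326\right) \left(-12\right) = \frac{18389}{58} \left(-12\right) = - \frac{110334}{29}$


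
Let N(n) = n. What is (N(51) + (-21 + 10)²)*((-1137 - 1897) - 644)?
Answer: -632616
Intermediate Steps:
(N(51) + (-21 + 10)²)*((-1137 - 1897) - 644) = (51 + (-21 + 10)²)*((-1137 - 1897) - 644) = (51 + (-11)²)*(-3034 - 644) = (51 + 121)*(-3678) = 172*(-3678) = -632616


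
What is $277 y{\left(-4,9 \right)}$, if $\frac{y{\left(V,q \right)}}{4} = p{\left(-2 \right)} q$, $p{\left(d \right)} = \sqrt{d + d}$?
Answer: $19944 i \approx 19944.0 i$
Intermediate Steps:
$p{\left(d \right)} = \sqrt{2} \sqrt{d}$ ($p{\left(d \right)} = \sqrt{2 d} = \sqrt{2} \sqrt{d}$)
$y{\left(V,q \right)} = 8 i q$ ($y{\left(V,q \right)} = 4 \sqrt{2} \sqrt{-2} q = 4 \sqrt{2} i \sqrt{2} q = 4 \cdot 2 i q = 8 i q$)
$277 y{\left(-4,9 \right)} = 277 \cdot 8 i 9 = 277 \cdot 72 i = 19944 i$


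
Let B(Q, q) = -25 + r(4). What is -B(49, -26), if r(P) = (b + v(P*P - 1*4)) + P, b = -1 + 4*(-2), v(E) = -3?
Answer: 33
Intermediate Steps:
b = -9 (b = -1 - 8 = -9)
r(P) = -12 + P (r(P) = (-9 - 3) + P = -12 + P)
B(Q, q) = -33 (B(Q, q) = -25 + (-12 + 4) = -25 - 8 = -33)
-B(49, -26) = -1*(-33) = 33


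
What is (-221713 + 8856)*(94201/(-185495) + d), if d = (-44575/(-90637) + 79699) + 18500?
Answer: -351425006307525171961/16812710315 ≈ -2.0902e+10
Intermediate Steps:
d = 8900507338/90637 (d = (-44575*(-1/90637) + 79699) + 18500 = (44575/90637 + 79699) + 18500 = 7223722838/90637 + 18500 = 8900507338/90637 ≈ 98200.)
(-221713 + 8856)*(94201/(-185495) + d) = (-221713 + 8856)*(94201/(-185495) + 8900507338/90637) = -212857*(94201*(-1/185495) + 8900507338/90637) = -212857*(-94201/185495 + 8900507338/90637) = -212857*1650991070566273/16812710315 = -351425006307525171961/16812710315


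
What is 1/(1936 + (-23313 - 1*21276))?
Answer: -1/42653 ≈ -2.3445e-5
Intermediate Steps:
1/(1936 + (-23313 - 1*21276)) = 1/(1936 + (-23313 - 21276)) = 1/(1936 - 44589) = 1/(-42653) = -1/42653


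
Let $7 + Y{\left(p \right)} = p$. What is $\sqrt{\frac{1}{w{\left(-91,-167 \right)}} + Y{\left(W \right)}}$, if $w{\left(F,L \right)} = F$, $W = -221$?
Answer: $\frac{i \sqrt{1888159}}{91} \approx 15.1 i$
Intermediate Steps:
$Y{\left(p \right)} = -7 + p$
$\sqrt{\frac{1}{w{\left(-91,-167 \right)}} + Y{\left(W \right)}} = \sqrt{\frac{1}{-91} - 228} = \sqrt{- \frac{1}{91} - 228} = \sqrt{- \frac{20749}{91}} = \frac{i \sqrt{1888159}}{91}$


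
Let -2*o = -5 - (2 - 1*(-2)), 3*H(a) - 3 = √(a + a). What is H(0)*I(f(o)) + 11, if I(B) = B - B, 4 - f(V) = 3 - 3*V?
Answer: 11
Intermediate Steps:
H(a) = 1 + √2*√a/3 (H(a) = 1 + √(a + a)/3 = 1 + √(2*a)/3 = 1 + (√2*√a)/3 = 1 + √2*√a/3)
o = 9/2 (o = -(-5 - (2 - 1*(-2)))/2 = -(-5 - (2 + 2))/2 = -(-5 - 1*4)/2 = -(-5 - 4)/2 = -½*(-9) = 9/2 ≈ 4.5000)
f(V) = 1 + 3*V (f(V) = 4 - (3 - 3*V) = 4 + (-3 + 3*V) = 1 + 3*V)
I(B) = 0
H(0)*I(f(o)) + 11 = (1 + √2*√0/3)*0 + 11 = (1 + (⅓)*√2*0)*0 + 11 = (1 + 0)*0 + 11 = 1*0 + 11 = 0 + 11 = 11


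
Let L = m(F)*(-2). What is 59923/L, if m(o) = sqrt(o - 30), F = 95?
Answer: -59923*sqrt(65)/130 ≈ -3716.3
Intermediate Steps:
m(o) = sqrt(-30 + o)
L = -2*sqrt(65) (L = sqrt(-30 + 95)*(-2) = sqrt(65)*(-2) = -2*sqrt(65) ≈ -16.125)
59923/L = 59923/((-2*sqrt(65))) = 59923*(-sqrt(65)/130) = -59923*sqrt(65)/130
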